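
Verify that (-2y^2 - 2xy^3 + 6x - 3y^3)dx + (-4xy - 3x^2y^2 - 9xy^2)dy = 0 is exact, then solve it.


Check exactness: ∂M/∂y = -4y - 6xy^2 - 9y^2 and ∂N/∂x = -4y - 6xy^2 - 9y^2; equal, so the equation is exact.
Integrate M with respect to x (treating y as constant): ∫M dx = -2xy^2 - x^2y^3 + 3x^2 - 3xy^3 + h(y).
Differentiate w.r.t. y and set equal to N: all terms match, so h'(y) = 0 and h is a constant absorbed into C.
General solution: -2xy^2 - x^2y^3 + 3x^2 - 3xy^3 = C.


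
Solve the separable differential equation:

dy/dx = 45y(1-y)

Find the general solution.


Separate: dy/[y(1-y)] = 45 dx.
Partial fractions: 1/[y(1-y)] = 1/y + 1/(1-y).
Integrate: ln|y/(1-y)| = 45x + C₀.
Solve for y: y = 1/(1 + Ce^(-45x)).


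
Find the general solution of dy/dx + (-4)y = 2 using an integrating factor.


P(x) = -4 ⇒ μ = e^(-4x).
(μ y)' = 2e^(-4x) ⇒ μ y = -(1/2)e^(-4x) + C.
Divide by μ: y = -1/2 + Ce^(4x).


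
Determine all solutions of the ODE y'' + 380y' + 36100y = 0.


Characteristic equation: r² + 380r + 36100 = 0, i.e. (r + 190)² = 0.
Repeated root r = -190; include an x factor for the second linearly independent solution.
General solution: y = (C₁ + C₂x)e^(-190x).


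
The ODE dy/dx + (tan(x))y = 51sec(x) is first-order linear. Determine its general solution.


P(x) = tan(x) ⇒ μ = e^(∫tan(x)dx) = sec(x).
(sec(x) y)' = 51sec²(x) ⇒ sec(x) y = 51tan(x) + C.
Multiply by cos(x): y = 51sin(x) + C·cos(x).


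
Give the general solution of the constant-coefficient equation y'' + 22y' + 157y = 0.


Characteristic equation: r² + 22r + 157 = 0.
Discriminant is negative; roots r = -11 ± 6i (complex conjugate pair).
General solution uses e^(α x)(C₁ cos(β x) + C₂ sin(β x)): y = e^(-11x)(C₁cos(6x) + C₂sin(6x)).


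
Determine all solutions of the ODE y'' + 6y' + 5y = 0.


Characteristic equation: r² + 6r + 5 = 0.
Factor: (r + 1)(r + 5) = 0 ⇒ r = -1, -5 (distinct real).
General solution: y = C₁e^(-x) + C₂e^(-5x).


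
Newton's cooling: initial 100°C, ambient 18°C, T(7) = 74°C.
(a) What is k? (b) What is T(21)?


Newton's law: T(t) = T_a + (T₀ - T_a)e^(-kt).
(a) Use T(7) = 74: (74 - 18)/(100 - 18) = e^(-k·7), so k = -ln(0.683)/7 ≈ 0.0545.
(b) Apply k to t = 21: T(21) = 18 + (82)e^(-1.144) ≈ 44.1°C.


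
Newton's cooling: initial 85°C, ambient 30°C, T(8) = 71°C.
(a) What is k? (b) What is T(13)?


Newton's law: T(t) = T_a + (T₀ - T_a)e^(-kt).
(a) Use T(8) = 71: (71 - 30)/(85 - 30) = e^(-k·8), so k = -ln(0.745)/8 ≈ 0.0367.
(b) Apply k to t = 13: T(13) = 30 + (55)e^(-0.477) ≈ 64.1°C.


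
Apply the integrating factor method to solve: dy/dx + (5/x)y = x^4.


P(x) = 5/x ⇒ μ = x^5.
(x^5 y)' = x^9 ⇒ x^5 y = x^10/(10) + C.
Solve for y: y = (1/10)x^5 + C/x^5.


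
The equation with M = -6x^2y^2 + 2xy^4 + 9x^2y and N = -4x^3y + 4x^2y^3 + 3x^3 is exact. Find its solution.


Check exactness: ∂M/∂y = -12x^2y + 8xy^3 + 9x^2 and ∂N/∂x = -12x^2y + 8xy^3 + 9x^2; equal, so the equation is exact.
Integrate M with respect to x (treating y as constant): ∫M dx = -2x^3y^2 + x^2y^4 + 3x^3y + h(y).
Differentiate w.r.t. y and set equal to N: all terms match, so h'(y) = 0 and h is a constant absorbed into C.
General solution: -2x^3y^2 + x^2y^4 + 3x^3y = C.


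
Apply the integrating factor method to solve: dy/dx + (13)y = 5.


P(x) = 13, Q(x) = 5; integrating factor μ = e^(13x).
(μ y)' = 5e^(13x) ⇒ μ y = (5/13)e^(13x) + C.
Divide by μ: y = 5/13 + Ce^(-13x).


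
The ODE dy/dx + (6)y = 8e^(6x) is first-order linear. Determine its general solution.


P(x) = 6 ⇒ μ = e^(6x).
(μ y)' = 8e^(12x) ⇒ μ y = (8/12)e^(12x) + C.
Divide by μ: y = (2/3)e^(6x) + Ce^(-6x).


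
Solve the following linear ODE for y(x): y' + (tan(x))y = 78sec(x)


P(x) = tan(x) ⇒ μ = e^(∫tan(x)dx) = sec(x).
(sec(x) y)' = 78sec²(x) ⇒ sec(x) y = 78tan(x) + C.
Multiply by cos(x): y = 78sin(x) + C·cos(x).


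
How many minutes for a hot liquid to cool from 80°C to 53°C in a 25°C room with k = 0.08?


From T(t) = T_a + (T₀ - T_a)e^(-kt), set T(t) = 53:
(53 - 25) / (80 - 25) = e^(-0.08t), so t = -ln(0.509)/0.08 ≈ 8.4 minutes.


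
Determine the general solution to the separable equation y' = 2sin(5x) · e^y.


Separate: e^(-y) dy = 2sin(5x) dx.
Integrate: -e^(-y) = -(2/5)cos(5x) + C₀.
Rearrange: e^(-y) = (2/5)cos(5x) + C.


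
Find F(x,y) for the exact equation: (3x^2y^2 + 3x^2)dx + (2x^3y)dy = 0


Check exactness: ∂M/∂y = 6x^2y and ∂N/∂x = 6x^2y; equal, so the equation is exact.
Integrate M with respect to x (treating y as constant): ∫M dx = x^3y^2 + x^3 + h(y).
Differentiate w.r.t. y and set equal to N: all terms match, so h'(y) = 0 and h is a constant absorbed into C.
General solution: x^3y^2 + x^3 = C.


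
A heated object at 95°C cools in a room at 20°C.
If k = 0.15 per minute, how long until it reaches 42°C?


From T(t) = T_a + (T₀ - T_a)e^(-kt), set T(t) = 42:
(42 - 20) / (95 - 20) = e^(-0.15t), so t = -ln(0.293)/0.15 ≈ 8.2 minutes.


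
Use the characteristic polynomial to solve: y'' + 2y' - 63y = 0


Characteristic equation: r² + 2r - 63 = 0.
Factor: (r + 9)(r - 7) = 0 ⇒ r = -9, 7 (distinct real).
General solution: y = C₁e^(-9x) + C₂e^(7x).


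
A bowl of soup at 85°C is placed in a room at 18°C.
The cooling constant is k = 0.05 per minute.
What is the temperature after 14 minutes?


Newton's law: dT/dt = -k(T - T_a) has solution T(t) = T_a + (T₀ - T_a)e^(-kt).
Plug in T_a = 18, T₀ = 85, k = 0.05, t = 14: T(14) = 18 + (67)e^(-0.70) ≈ 51.3°C.


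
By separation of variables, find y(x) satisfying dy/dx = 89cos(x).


g(y) = 1, so integrate directly: y = ∫ 89cos(x) dx = 89sin(x) + C.


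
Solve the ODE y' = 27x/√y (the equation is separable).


Separate: √y dy = 27x dx.
Integrate: (2/3)y^(3/2) = (27/2)x² + C.


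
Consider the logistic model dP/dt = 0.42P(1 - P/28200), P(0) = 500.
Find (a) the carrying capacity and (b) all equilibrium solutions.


Logistic ODE dP/dt = 0.42P(1 - P/28200) has equilibria where dP/dt = 0, i.e. P = 0 or P = 28200.
The coefficient (1 - P/K) = 0 when P = K, identifying K = 28200 as the carrying capacity.
(a) K = 28200; (b) equilibria P = 0 and P = 28200.


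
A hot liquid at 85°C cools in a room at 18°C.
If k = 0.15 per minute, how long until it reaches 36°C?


From T(t) = T_a + (T₀ - T_a)e^(-kt), set T(t) = 36:
(36 - 18) / (85 - 18) = e^(-0.15t), so t = -ln(0.269)/0.15 ≈ 8.8 minutes.


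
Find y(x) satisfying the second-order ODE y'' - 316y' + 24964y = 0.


Characteristic equation: r² - 316r + 24964 = 0, i.e. (r - 158)² = 0.
Repeated root r = 158; include an x factor for the second linearly independent solution.
General solution: y = (C₁ + C₂x)e^(158x).


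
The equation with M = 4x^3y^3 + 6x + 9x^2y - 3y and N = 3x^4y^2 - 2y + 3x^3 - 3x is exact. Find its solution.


Check exactness: ∂M/∂y = 12x^3y^2 + 9x^2 - 3 and ∂N/∂x = 12x^3y^2 + 9x^2 - 3; equal, so the equation is exact.
Integrate M with respect to x (treating y as constant): ∫M dx = x^4y^3 + 3x^2 + 3x^3y - 3xy + h(y).
Differentiate w.r.t. y and set equal to N: the x-dependent terms already match, leaving h'(y) = -2y. Integrate: h(y) = -y^2.
So F(x,y) = x^4y^3 - y^2 + 3x^2 + 3x^3y - 3xy.
General solution: x^4y^3 - y^2 + 3x^2 + 3x^3y - 3xy = C.


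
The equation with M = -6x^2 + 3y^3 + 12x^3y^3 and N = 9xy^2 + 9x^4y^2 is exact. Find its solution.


Check exactness: ∂M/∂y = 9y^2 + 36x^3y^2 and ∂N/∂x = 9y^2 + 36x^3y^2; equal, so the equation is exact.
Integrate M with respect to x (treating y as constant): ∫M dx = -2x^3 + 3xy^3 + 3x^4y^3 + h(y).
Differentiate w.r.t. y and set equal to N: all terms match, so h'(y) = 0 and h is a constant absorbed into C.
General solution: -2x^3 + 3xy^3 + 3x^4y^3 = C.


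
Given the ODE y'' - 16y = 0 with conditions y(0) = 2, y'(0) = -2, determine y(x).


Characteristic roots of r² - 16 = 0 are -4, 4.
General solution y = c₁ e^(-4x) + c₂ e^(4x).
Apply y(0) = 2: c₁ + c₂ = 2. Apply y'(0) = -2: -4 c₁ + 4 c₂ = -2.
Solve: c₁ = 5/4, c₂ = 3/4.
Particular solution: y = (5/4)e^(-4x) + (3/4)e^(4x).


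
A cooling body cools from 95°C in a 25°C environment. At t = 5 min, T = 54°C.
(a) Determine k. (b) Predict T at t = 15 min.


Newton's law: T(t) = T_a + (T₀ - T_a)e^(-kt).
(a) Use T(5) = 54: (54 - 25)/(95 - 25) = e^(-k·5), so k = -ln(0.414)/5 ≈ 0.1762.
(b) Apply k to t = 15: T(15) = 25 + (70)e^(-2.644) ≈ 30.0°C.


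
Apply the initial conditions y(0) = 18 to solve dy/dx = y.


General solution of y' = y is y = Ce^(x).
Apply y(0) = 18: C = 18.
Particular solution: y = 18e^(x).


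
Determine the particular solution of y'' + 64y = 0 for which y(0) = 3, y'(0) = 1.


Characteristic roots of r² + 64 = 0 are ±8i, so y = C₁cos(8x) + C₂sin(8x).
Apply y(0) = 3: C₁ = 3. Differentiate and apply y'(0) = 1: 8·C₂ = 1, so C₂ = 1/8.
Particular solution: y = 3cos(8x) + (1/8)sin(8x).


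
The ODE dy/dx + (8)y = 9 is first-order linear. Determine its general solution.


P(x) = 8, Q(x) = 9; integrating factor μ = e^(8x).
(μ y)' = 9e^(8x) ⇒ μ y = (9/8)e^(8x) + C.
Divide by μ: y = 9/8 + Ce^(-8x).


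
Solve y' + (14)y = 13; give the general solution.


P(x) = 14, Q(x) = 13; integrating factor μ = e^(14x).
(μ y)' = 13e^(14x) ⇒ μ y = (13/14)e^(14x) + C.
Divide by μ: y = 13/14 + Ce^(-14x).


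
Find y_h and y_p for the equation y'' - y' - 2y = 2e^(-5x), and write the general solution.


Characteristic roots of r² - r - 2 = 0 are -1, 2.
y_h = C₁e^(-x) + C₂e^(2x).
Forcing exponent -5 is not a characteristic root; try y_p = Ae^(-5x).
Substitute: A·(25 + (-1)·-5 + (-2)) = A·28 = 2, so A = 1/14.
General solution: y = C₁e^(-x) + C₂e^(2x) + (1/14)e^(-5x).


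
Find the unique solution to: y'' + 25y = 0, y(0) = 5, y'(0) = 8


Characteristic roots of r² + 25 = 0 are ±5i, so y = C₁cos(5x) + C₂sin(5x).
Apply y(0) = 5: C₁ = 5. Differentiate and apply y'(0) = 8: 5·C₂ = 8, so C₂ = 8/5.
Particular solution: y = 5cos(5x) + (8/5)sin(5x).


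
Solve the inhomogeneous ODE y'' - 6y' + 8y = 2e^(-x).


Characteristic roots of r² - 6r + 8 = 0 are 2, 4.
y_h = C₁e^(2x) + C₂e^(4x).
Forcing exponent -1 is not a characteristic root; try y_p = Ae^(-x).
Substitute: A·(1 + (-6)·-1 + (8)) = A·15 = 2, so A = 2/15.
General solution: y = C₁e^(2x) + C₂e^(4x) + (2/15)e^(-x).


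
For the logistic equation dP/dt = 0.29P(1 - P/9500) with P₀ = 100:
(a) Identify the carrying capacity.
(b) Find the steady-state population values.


Logistic ODE dP/dt = 0.29P(1 - P/9500) has equilibria where dP/dt = 0, i.e. P = 0 or P = 9500.
The coefficient (1 - P/K) = 0 when P = K, identifying K = 9500 as the carrying capacity.
(a) K = 9500; (b) equilibria P = 0 and P = 9500.


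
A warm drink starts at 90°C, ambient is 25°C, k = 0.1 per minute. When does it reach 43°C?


From T(t) = T_a + (T₀ - T_a)e^(-kt), set T(t) = 43:
(43 - 25) / (90 - 25) = e^(-0.1t), so t = -ln(0.277)/0.1 ≈ 12.8 minutes.


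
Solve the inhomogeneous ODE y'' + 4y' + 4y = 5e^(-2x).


Characteristic polynomial (r + 2)² = 0; repeated root r = -2.
y_h = (C₁ + C₂x)e^(-2x). Forcing matches the repeated root (resonance), so try y_p = Ax² e^(-2x).
Substitute and solve for A: 2A = 5, so A = 5/2.
General solution: y = (C₁ + C₂x + (5/2)x²)e^(-2x).


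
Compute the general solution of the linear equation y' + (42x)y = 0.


P(x) = 42x ⇒ μ = e^(21x²).
Q(x) = 0 so μ y is constant: y = Ce^(-21x²).


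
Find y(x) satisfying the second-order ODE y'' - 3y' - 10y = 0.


Characteristic equation: r² - 3r - 10 = 0.
Factor: (r + 2)(r - 5) = 0 ⇒ r = -2, 5 (distinct real).
General solution: y = C₁e^(-2x) + C₂e^(5x).


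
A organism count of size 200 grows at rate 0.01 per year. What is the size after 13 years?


The ODE dP/dt = 0.01P has solution P(t) = P(0)e^(0.01t).
Substitute P(0) = 200 and t = 13: P(13) = 200 e^(0.13) ≈ 228.


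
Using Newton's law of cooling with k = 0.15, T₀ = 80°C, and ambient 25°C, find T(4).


Newton's law: dT/dt = -k(T - T_a) has solution T(t) = T_a + (T₀ - T_a)e^(-kt).
Plug in T_a = 25, T₀ = 80, k = 0.15, t = 4: T(4) = 25 + (55)e^(-0.60) ≈ 55.2°C.


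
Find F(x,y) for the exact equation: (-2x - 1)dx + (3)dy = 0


Check exactness: ∂M/∂y = 0 and ∂N/∂x = 0; equal, so the equation is exact.
Integrate M with respect to x (treating y as constant): ∫M dx = -x^2 - x + h(y).
Differentiate w.r.t. y and set equal to N: the x-dependent terms already match, leaving h'(y) = 3. Integrate: h(y) = 3y.
So F(x,y) = -x^2 - x + 3y.
General solution: -x^2 - x + 3y = C.


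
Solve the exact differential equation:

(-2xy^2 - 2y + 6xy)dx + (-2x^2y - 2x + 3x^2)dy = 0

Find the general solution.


Check exactness: ∂M/∂y = -4xy - 2 + 6x and ∂N/∂x = -4xy - 2 + 6x; equal, so the equation is exact.
Integrate M with respect to x (treating y as constant): ∫M dx = -x^2y^2 - 2xy + 3x^2y + h(y).
Differentiate w.r.t. y and set equal to N: all terms match, so h'(y) = 0 and h is a constant absorbed into C.
General solution: -x^2y^2 - 2xy + 3x^2y = C.


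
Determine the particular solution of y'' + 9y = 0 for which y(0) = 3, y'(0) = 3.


Characteristic roots of r² + 9 = 0 are ±3i, so y = C₁cos(3x) + C₂sin(3x).
Apply y(0) = 3: C₁ = 3. Differentiate and apply y'(0) = 3: 3·C₂ = 3, so C₂ = 1.
Particular solution: y = 3cos(3x) + sin(3x).


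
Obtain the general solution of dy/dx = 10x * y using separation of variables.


Separate variables: dy/y = 10x dx.
Integrate: ln|y| = 5x^2 + C₀.
Exponentiate: y = Ce^(5x^2).


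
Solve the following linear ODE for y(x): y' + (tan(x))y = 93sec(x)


P(x) = tan(x) ⇒ μ = e^(∫tan(x)dx) = sec(x).
(sec(x) y)' = 93sec²(x) ⇒ sec(x) y = 93tan(x) + C.
Multiply by cos(x): y = 93sin(x) + C·cos(x).


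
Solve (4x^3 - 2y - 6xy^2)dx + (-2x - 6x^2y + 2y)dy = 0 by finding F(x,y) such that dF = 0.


Check exactness: ∂M/∂y = -2 - 12xy and ∂N/∂x = -2 - 12xy; equal, so the equation is exact.
Integrate M with respect to x (treating y as constant): ∫M dx = x^4 - 2xy - 3x^2y^2 + h(y).
Differentiate w.r.t. y and set equal to N: the x-dependent terms already match, leaving h'(y) = 2y. Integrate: h(y) = y^2.
So F(x,y) = x^4 - 2xy - 3x^2y^2 + y^2.
General solution: x^4 - 2xy - 3x^2y^2 + y^2 = C.


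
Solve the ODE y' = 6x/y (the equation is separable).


Separate variables: y dy = 6x dx.
Integrate both sides: y²/2 = 3x^2 + C₀.
Multiply by 2: y² = 6x^2 + C.


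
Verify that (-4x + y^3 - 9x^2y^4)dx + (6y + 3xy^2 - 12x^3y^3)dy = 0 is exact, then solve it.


Check exactness: ∂M/∂y = 3y^2 - 36x^2y^3 and ∂N/∂x = 3y^2 - 36x^2y^3; equal, so the equation is exact.
Integrate M with respect to x (treating y as constant): ∫M dx = -2x^2 + xy^3 - 3x^3y^4 + h(y).
Differentiate w.r.t. y and set equal to N: the x-dependent terms already match, leaving h'(y) = 6y. Integrate: h(y) = 3y^2.
So F(x,y) = 3y^2 - 2x^2 + xy^3 - 3x^3y^4.
General solution: 3y^2 - 2x^2 + xy^3 - 3x^3y^4 = C.


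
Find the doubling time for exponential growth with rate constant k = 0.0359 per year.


Exponential growth: P(t) = P₀ e^(0.0359t). Set P(t)/P₀ = 2: e^(0.0359t) = 2.
Solve: t = ln(2)/0.0359 ≈ 19.31 years.


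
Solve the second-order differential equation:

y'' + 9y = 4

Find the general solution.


Homogeneous part: r² + 9 = 0 ⇒ r = ±3i, so y_h = C₁cos(3x) + C₂sin(3x).
Try constant y_p = A; plug in: 9A = 4 ⇒ A = 4/9.
General solution: y = C₁cos(3x) + C₂sin(3x) + 4/9.


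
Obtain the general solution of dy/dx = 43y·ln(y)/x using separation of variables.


Separate: dy/[y ln(y)] = 43 dx/x.
Substitute u = ln(y): du/u = 43 dx/x.
Integrate: ln|ln(y)| = 43ln|x| + C₀, hence ln(y) = C·x^43.


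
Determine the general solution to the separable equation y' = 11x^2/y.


Separate variables: y dy = 11x^2 dx.
Integrate both sides: y²/2 = (11/3)x^3 + C₀.
Multiply by 2: y² = (22/3)x^3 + C.


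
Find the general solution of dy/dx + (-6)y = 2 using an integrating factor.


P(x) = -6 ⇒ μ = e^(-6x).
(μ y)' = 2e^(-6x) ⇒ μ y = -(1/3)e^(-6x) + C.
Divide by μ: y = -1/3 + Ce^(6x).


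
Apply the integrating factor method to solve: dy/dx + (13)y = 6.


P(x) = 13, Q(x) = 6; integrating factor μ = e^(13x).
(μ y)' = 6e^(13x) ⇒ μ y = (6/13)e^(13x) + C.
Divide by μ: y = 6/13 + Ce^(-13x).


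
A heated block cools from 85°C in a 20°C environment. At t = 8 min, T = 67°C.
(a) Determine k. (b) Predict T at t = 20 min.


Newton's law: T(t) = T_a + (T₀ - T_a)e^(-kt).
(a) Use T(8) = 67: (67 - 20)/(85 - 20) = e^(-k·8), so k = -ln(0.723)/8 ≈ 0.0405.
(b) Apply k to t = 20: T(20) = 20 + (65)e^(-0.811) ≈ 48.9°C.


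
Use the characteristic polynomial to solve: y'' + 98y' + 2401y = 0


Characteristic equation: r² + 98r + 2401 = 0, i.e. (r + 49)² = 0.
Repeated root r = -49; include an x factor for the second linearly independent solution.
General solution: y = (C₁ + C₂x)e^(-49x).


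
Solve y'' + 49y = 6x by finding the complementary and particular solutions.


Homogeneous: r² + 49 = 0 ⇒ r = ±7i, y_h = C₁cos(7x) + C₂sin(7x).
Polynomial forcing; try y_p = Ax + B. Then y_p'' + 49 y_p = 49(Ax + B) = 6x, so B = 0 and A = 6/49.
General solution: y = C₁cos(7x) + C₂sin(7x) + (6/49)x.


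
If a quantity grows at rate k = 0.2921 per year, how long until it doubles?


Exponential growth: P(t) = P₀ e^(0.2921t). Set P(t)/P₀ = 2: e^(0.2921t) = 2.
Solve: t = ln(2)/0.2921 ≈ 2.37 years.


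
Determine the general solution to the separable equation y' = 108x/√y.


Separate: √y dy = 108x dx.
Integrate: (2/3)y^(3/2) = 54x² + C.


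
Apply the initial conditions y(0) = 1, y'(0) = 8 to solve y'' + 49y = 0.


Characteristic roots of r² + 49 = 0 are ±7i, so y = C₁cos(7x) + C₂sin(7x).
Apply y(0) = 1: C₁ = 1. Differentiate and apply y'(0) = 8: 7·C₂ = 8, so C₂ = 8/7.
Particular solution: y = cos(7x) + (8/7)sin(7x).


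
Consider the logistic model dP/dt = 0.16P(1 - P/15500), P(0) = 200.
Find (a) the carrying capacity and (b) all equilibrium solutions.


Logistic ODE dP/dt = 0.16P(1 - P/15500) has equilibria where dP/dt = 0, i.e. P = 0 or P = 15500.
The coefficient (1 - P/K) = 0 when P = K, identifying K = 15500 as the carrying capacity.
(a) K = 15500; (b) equilibria P = 0 and P = 15500.


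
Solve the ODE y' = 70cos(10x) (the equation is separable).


g(y) = 1, so integrate directly: y = ∫ 70cos(10x) dx = 7sin(10x) + C.


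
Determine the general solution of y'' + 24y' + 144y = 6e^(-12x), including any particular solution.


Characteristic polynomial (r + 12)² = 0; repeated root r = -12.
y_h = (C₁ + C₂x)e^(-12x). Forcing matches the repeated root (resonance), so try y_p = Ax² e^(-12x).
Substitute and solve for A: 2A = 6, so A = 3.
General solution: y = (C₁ + C₂x + 3x²)e^(-12x).


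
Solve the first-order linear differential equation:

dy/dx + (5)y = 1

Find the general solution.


P(x) = 5, Q(x) = 1; integrating factor μ = e^(5x).
(μ y)' = e^(5x) ⇒ μ y = (1/5)e^(5x) + C.
Divide by μ: y = 1/5 + Ce^(-5x).


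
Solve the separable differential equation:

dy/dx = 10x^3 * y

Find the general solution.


Separate variables: dy/y = 10x^3 dx.
Integrate: ln|y| = (5/2)x^4 + C₀.
Exponentiate: y = Ce^((5/2)x^4).


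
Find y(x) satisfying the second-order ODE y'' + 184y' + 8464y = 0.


Characteristic equation: r² + 184r + 8464 = 0, i.e. (r + 92)² = 0.
Repeated root r = -92; include an x factor for the second linearly independent solution.
General solution: y = (C₁ + C₂x)e^(-92x).


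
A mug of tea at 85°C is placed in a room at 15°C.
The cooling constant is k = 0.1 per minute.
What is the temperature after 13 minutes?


Newton's law: dT/dt = -k(T - T_a) has solution T(t) = T_a + (T₀ - T_a)e^(-kt).
Plug in T_a = 15, T₀ = 85, k = 0.1, t = 13: T(13) = 15 + (70)e^(-1.30) ≈ 34.1°C.


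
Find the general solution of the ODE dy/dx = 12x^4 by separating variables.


Integrate both sides with respect to x: y = ∫ 12x^4 dx = (12/5)x^5 + C.


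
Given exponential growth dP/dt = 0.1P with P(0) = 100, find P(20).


The ODE dP/dt = 0.1P has solution P(t) = P(0)e^(0.1t).
Substitute P(0) = 100 and t = 20: P(20) = 100 e^(2.00) ≈ 739.


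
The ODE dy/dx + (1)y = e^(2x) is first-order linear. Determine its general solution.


P(x) = 1 ⇒ μ = e^(x).
(μ y)' = e^(3x) ⇒ μ y = e^(3x)/3 + C.
Divide by μ: y = (1/3)e^(2x) + Ce^(-x).


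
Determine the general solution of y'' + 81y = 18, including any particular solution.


Homogeneous part: r² + 81 = 0 ⇒ r = ±9i, so y_h = C₁cos(9x) + C₂sin(9x).
Try constant y_p = A; plug in: 81A = 18 ⇒ A = 2/9.
General solution: y = C₁cos(9x) + C₂sin(9x) + 2/9.


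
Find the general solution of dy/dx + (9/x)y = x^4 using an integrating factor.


P(x) = 9/x ⇒ μ = x^9.
(x^9 y)' = x^9·x^4 = x^13.
Integrate: x^9 y = x^14/(14) + C.
Solve for y: y = (1/14)x^5 + C/x^9.


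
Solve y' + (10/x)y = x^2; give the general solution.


P(x) = 10/x ⇒ μ = x^10.
(x^10 y)' = x^10·x^2 = x^12.
Integrate: x^10 y = x^13/(13) + C.
Solve for y: y = (1/13)x^3 + C/x^10.


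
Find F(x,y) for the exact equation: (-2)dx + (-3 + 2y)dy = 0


Check exactness: ∂M/∂y = 0 and ∂N/∂x = 0; equal, so the equation is exact.
Integrate M with respect to x (treating y as constant): ∫M dx = -2x + h(y).
Differentiate w.r.t. y and set equal to N: the x-dependent terms already match, leaving h'(y) = -3 + 2y. Integrate: h(y) = -3y + y^2.
So F(x,y) = -3y - 2x + y^2.
General solution: -3y - 2x + y^2 = C.


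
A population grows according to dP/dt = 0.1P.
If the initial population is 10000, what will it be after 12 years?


The ODE dP/dt = 0.1P has solution P(t) = P(0)e^(0.1t).
Substitute P(0) = 10000 and t = 12: P(12) = 10000 e^(1.20) ≈ 33201.


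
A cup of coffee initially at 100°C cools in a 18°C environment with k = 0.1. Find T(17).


Newton's law: dT/dt = -k(T - T_a) has solution T(t) = T_a + (T₀ - T_a)e^(-kt).
Plug in T_a = 18, T₀ = 100, k = 0.1, t = 17: T(17) = 18 + (82)e^(-1.70) ≈ 33.0°C.


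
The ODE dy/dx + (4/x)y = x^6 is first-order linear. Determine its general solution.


P(x) = 4/x ⇒ μ = x^4.
(x^4 y)' = x^10 ⇒ x^4 y = x^11/(11) + C.
Solve for y: y = (1/11)x^7 + C/x^4.


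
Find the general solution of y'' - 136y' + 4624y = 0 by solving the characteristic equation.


Characteristic equation: r² - 136r + 4624 = 0, i.e. (r - 68)² = 0.
Repeated root r = 68; include an x factor for the second linearly independent solution.
General solution: y = (C₁ + C₂x)e^(68x).


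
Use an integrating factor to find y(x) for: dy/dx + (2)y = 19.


P(x) = 2, Q(x) = 19; integrating factor μ = e^(2x).
(μ y)' = 19e^(2x) ⇒ μ y = (19/2)e^(2x) + C.
Divide by μ: y = 19/2 + Ce^(-2x).


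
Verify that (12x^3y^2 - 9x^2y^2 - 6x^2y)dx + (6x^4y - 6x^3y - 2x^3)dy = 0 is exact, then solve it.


Check exactness: ∂M/∂y = 24x^3y - 18x^2y - 6x^2 and ∂N/∂x = 24x^3y - 18x^2y - 6x^2; equal, so the equation is exact.
Integrate M with respect to x (treating y as constant): ∫M dx = 3x^4y^2 - 3x^3y^2 - 2x^3y + h(y).
Differentiate w.r.t. y and set equal to N: all terms match, so h'(y) = 0 and h is a constant absorbed into C.
General solution: 3x^4y^2 - 3x^3y^2 - 2x^3y = C.


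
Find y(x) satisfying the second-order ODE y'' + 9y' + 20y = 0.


Characteristic equation: r² + 9r + 20 = 0.
Factor: (r + 4)(r + 5) = 0 ⇒ r = -4, -5 (distinct real).
General solution: y = C₁e^(-4x) + C₂e^(-5x).


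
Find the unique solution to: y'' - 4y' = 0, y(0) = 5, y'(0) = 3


Characteristic roots of r² - 4r = 0 are 4, 0.
General solution y = c₁ e^(4x) + c₂.
Apply y(0) = 5: c₁ + c₂ = 5. Apply y'(0) = 3: 4 c₁ + 0 c₂ = 3.
Solve: c₁ = 3/4, c₂ = 17/4.
Particular solution: y = (3/4)e^(4x) + 17/4.


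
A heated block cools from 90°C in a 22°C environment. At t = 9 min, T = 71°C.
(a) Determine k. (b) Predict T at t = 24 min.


Newton's law: T(t) = T_a + (T₀ - T_a)e^(-kt).
(a) Use T(9) = 71: (71 - 22)/(90 - 22) = e^(-k·9), so k = -ln(0.721)/9 ≈ 0.0364.
(b) Apply k to t = 24: T(24) = 22 + (68)e^(-0.874) ≈ 50.4°C.


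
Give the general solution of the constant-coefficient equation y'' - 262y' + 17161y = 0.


Characteristic equation: r² - 262r + 17161 = 0, i.e. (r - 131)² = 0.
Repeated root r = 131; include an x factor for the second linearly independent solution.
General solution: y = (C₁ + C₂x)e^(131x).


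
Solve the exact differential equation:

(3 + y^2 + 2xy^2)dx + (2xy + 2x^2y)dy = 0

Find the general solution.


Check exactness: ∂M/∂y = 2y + 4xy and ∂N/∂x = 2y + 4xy; equal, so the equation is exact.
Integrate M with respect to x (treating y as constant): ∫M dx = 3x + xy^2 + x^2y^2 + h(y).
Differentiate w.r.t. y and set equal to N: all terms match, so h'(y) = 0 and h is a constant absorbed into C.
General solution: 3x + xy^2 + x^2y^2 = C.


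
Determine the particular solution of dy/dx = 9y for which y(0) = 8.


General solution of y' = 9y is y = Ce^(9x).
Apply y(0) = 8: C = 8.
Particular solution: y = 8e^(9x).


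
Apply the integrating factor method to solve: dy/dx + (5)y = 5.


P(x) = 5, Q(x) = 5; integrating factor μ = e^(5x).
(μ y)' = 5e^(5x) ⇒ μ y = e^(5x) + C.
Divide by μ: y = 1 + Ce^(-5x).


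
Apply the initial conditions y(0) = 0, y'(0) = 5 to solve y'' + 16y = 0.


Characteristic roots of r² + 16 = 0 are ±4i, so y = C₁cos(4x) + C₂sin(4x).
Apply y(0) = 0: C₁ = 0. Differentiate and apply y'(0) = 5: 4·C₂ = 5, so C₂ = 5/4.
Particular solution: y = (5/4)sin(4x).


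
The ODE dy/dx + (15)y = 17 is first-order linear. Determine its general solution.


P(x) = 15, Q(x) = 17; integrating factor μ = e^(15x).
(μ y)' = 17e^(15x) ⇒ μ y = (17/15)e^(15x) + C.
Divide by μ: y = 17/15 + Ce^(-15x).


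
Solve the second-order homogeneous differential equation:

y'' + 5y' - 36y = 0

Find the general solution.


Characteristic equation: r² + 5r - 36 = 0.
Factor: (r - 4)(r + 9) = 0 ⇒ r = 4, -9 (distinct real).
General solution: y = C₁e^(4x) + C₂e^(-9x).


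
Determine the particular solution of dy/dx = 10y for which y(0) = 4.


General solution of y' = 10y is y = Ce^(10x).
Apply y(0) = 4: C = 4.
Particular solution: y = 4e^(10x).


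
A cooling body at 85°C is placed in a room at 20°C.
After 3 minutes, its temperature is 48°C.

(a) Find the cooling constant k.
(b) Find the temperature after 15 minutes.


Newton's law: T(t) = T_a + (T₀ - T_a)e^(-kt).
(a) Use T(3) = 48: (48 - 20)/(85 - 20) = e^(-k·3), so k = -ln(0.431)/3 ≈ 0.2807.
(b) Apply k to t = 15: T(15) = 20 + (65)e^(-4.211) ≈ 21.0°C.


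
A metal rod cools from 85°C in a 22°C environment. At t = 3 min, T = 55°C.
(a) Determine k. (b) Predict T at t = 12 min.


Newton's law: T(t) = T_a + (T₀ - T_a)e^(-kt).
(a) Use T(3) = 55: (55 - 22)/(85 - 22) = e^(-k·3), so k = -ln(0.524)/3 ≈ 0.2155.
(b) Apply k to t = 12: T(12) = 22 + (63)e^(-2.587) ≈ 26.7°C.


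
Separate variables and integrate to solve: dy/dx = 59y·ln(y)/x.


Separate: dy/[y ln(y)] = 59 dx/x.
Substitute u = ln(y): du/u = 59 dx/x.
Integrate: ln|ln(y)| = 59ln|x| + C₀, hence ln(y) = C·x^59.


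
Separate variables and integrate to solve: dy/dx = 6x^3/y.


Separate variables: y dy = 6x^3 dx.
Integrate both sides: y²/2 = (3/2)x^4 + C₀.
Multiply by 2: y² = 3x^4 + C.


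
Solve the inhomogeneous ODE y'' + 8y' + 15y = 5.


Characteristic roots of r² + 8r + 15 = 0 are -3, -5.
y_h = C₁e^(-3x) + C₂e^(-5x).
Constant forcing; try y_p = A. Then 15A = 5 ⇒ A = 1/3.
General solution: y = C₁e^(-3x) + C₂e^(-5x) + 1/3.


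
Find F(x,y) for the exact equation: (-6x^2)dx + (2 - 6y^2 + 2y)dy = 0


Check exactness: ∂M/∂y = 0 and ∂N/∂x = 0; equal, so the equation is exact.
Integrate M with respect to x (treating y as constant): ∫M dx = -2x^3 + h(y).
Differentiate w.r.t. y and set equal to N: the x-dependent terms already match, leaving h'(y) = 2 - 6y^2 + 2y. Integrate: h(y) = 2y - 2y^3 + y^2.
So F(x,y) = 2y - 2x^3 - 2y^3 + y^2.
General solution: 2y - 2x^3 - 2y^3 + y^2 = C.


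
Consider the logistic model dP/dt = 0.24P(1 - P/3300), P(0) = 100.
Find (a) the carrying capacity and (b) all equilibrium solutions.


Logistic ODE dP/dt = 0.24P(1 - P/3300) has equilibria where dP/dt = 0, i.e. P = 0 or P = 3300.
The coefficient (1 - P/K) = 0 when P = K, identifying K = 3300 as the carrying capacity.
(a) K = 3300; (b) equilibria P = 0 and P = 3300.


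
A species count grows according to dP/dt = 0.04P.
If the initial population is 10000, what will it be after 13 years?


The ODE dP/dt = 0.04P has solution P(t) = P(0)e^(0.04t).
Substitute P(0) = 10000 and t = 13: P(13) = 10000 e^(0.52) ≈ 16820.


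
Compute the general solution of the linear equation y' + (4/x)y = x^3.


P(x) = 4/x ⇒ μ = x^4.
(x^4 y)' = x^4·x^3 = x^7.
Integrate: x^4 y = x^8/(8) + C.
Solve for y: y = (1/8)x^4 + C/x^4.


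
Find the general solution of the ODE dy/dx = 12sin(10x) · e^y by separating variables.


Separate: e^(-y) dy = 12sin(10x) dx.
Integrate: -e^(-y) = -(6/5)cos(10x) + C₀.
Rearrange: e^(-y) = (6/5)cos(10x) + C.


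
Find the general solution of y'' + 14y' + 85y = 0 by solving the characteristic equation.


Characteristic equation: r² + 14r + 85 = 0.
Discriminant is negative; roots r = -7 ± 6i (complex conjugate pair).
General solution uses e^(α x)(C₁ cos(β x) + C₂ sin(β x)): y = e^(-7x)(C₁cos(6x) + C₂sin(6x)).


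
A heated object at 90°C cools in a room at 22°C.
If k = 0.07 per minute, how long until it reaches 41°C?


From T(t) = T_a + (T₀ - T_a)e^(-kt), set T(t) = 41:
(41 - 22) / (90 - 22) = e^(-0.07t), so t = -ln(0.279)/0.07 ≈ 18.2 minutes.


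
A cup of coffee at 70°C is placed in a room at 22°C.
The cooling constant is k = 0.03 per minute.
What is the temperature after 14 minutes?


Newton's law: dT/dt = -k(T - T_a) has solution T(t) = T_a + (T₀ - T_a)e^(-kt).
Plug in T_a = 22, T₀ = 70, k = 0.03, t = 14: T(14) = 22 + (48)e^(-0.42) ≈ 53.5°C.


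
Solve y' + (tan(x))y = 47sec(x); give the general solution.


P(x) = tan(x) ⇒ μ = e^(∫tan(x)dx) = sec(x).
(sec(x) y)' = 47sec²(x) ⇒ sec(x) y = 47tan(x) + C.
Multiply by cos(x): y = 47sin(x) + C·cos(x).


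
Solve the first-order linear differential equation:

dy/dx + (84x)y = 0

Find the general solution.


P(x) = 84x ⇒ μ = e^(42x²).
Q(x) = 0 so μ y is constant: y = Ce^(-42x²).


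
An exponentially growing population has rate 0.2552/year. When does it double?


Exponential growth: P(t) = P₀ e^(0.2552t). Set P(t)/P₀ = 2: e^(0.2552t) = 2.
Solve: t = ln(2)/0.2552 ≈ 2.72 years.


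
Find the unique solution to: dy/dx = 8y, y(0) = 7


General solution of y' = 8y is y = Ce^(8x).
Apply y(0) = 7: C = 7.
Particular solution: y = 7e^(8x).


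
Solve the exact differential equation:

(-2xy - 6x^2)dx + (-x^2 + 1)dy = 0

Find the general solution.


Check exactness: ∂M/∂y = -2x and ∂N/∂x = -2x; equal, so the equation is exact.
Integrate M with respect to x (treating y as constant): ∫M dx = -x^2y - 2x^3 + h(y).
Differentiate w.r.t. y and set equal to N: the x-dependent terms already match, leaving h'(y) = 1. Integrate: h(y) = y.
So F(x,y) = -x^2y + y - 2x^3.
General solution: -x^2y + y - 2x^3 = C.


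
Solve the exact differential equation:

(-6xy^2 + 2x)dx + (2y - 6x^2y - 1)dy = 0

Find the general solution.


Check exactness: ∂M/∂y = -12xy and ∂N/∂x = -12xy; equal, so the equation is exact.
Integrate M with respect to x (treating y as constant): ∫M dx = -3x^2y^2 + x^2 + h(y).
Differentiate w.r.t. y and set equal to N: the x-dependent terms already match, leaving h'(y) = 2y - 1. Integrate: h(y) = y^2 - y.
So F(x,y) = y^2 - 3x^2y^2 + x^2 - y.
General solution: y^2 - 3x^2y^2 + x^2 - y = C.


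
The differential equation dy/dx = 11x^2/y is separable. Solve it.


Separate variables: y dy = 11x^2 dx.
Integrate both sides: y²/2 = (11/3)x^3 + C₀.
Multiply by 2: y² = (22/3)x^3 + C.


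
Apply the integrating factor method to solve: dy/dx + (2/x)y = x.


P(x) = 2/x ⇒ μ = x^2.
(x^2 y)' = x^3 ⇒ x^2 y = x^4/(4) + C.
Solve for y: y = (1/4)x^2 + C/x^2.


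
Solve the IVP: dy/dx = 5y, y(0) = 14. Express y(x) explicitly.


General solution of y' = 5y is y = Ce^(5x).
Apply y(0) = 14: C = 14.
Particular solution: y = 14e^(5x).


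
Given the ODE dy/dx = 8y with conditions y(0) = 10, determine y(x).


General solution of y' = 8y is y = Ce^(8x).
Apply y(0) = 10: C = 10.
Particular solution: y = 10e^(8x).


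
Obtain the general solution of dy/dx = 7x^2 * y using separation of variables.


Separate variables: dy/y = 7x^2 dx.
Integrate: ln|y| = (7/3)x^3 + C₀.
Exponentiate: y = Ce^((7/3)x^3).


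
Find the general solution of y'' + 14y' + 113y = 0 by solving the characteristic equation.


Characteristic equation: r² + 14r + 113 = 0.
Discriminant is negative; roots r = -7 ± 8i (complex conjugate pair).
General solution uses e^(α x)(C₁ cos(β x) + C₂ sin(β x)): y = e^(-7x)(C₁cos(8x) + C₂sin(8x)).


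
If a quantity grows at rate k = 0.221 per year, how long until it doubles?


Exponential growth: P(t) = P₀ e^(0.221t). Set P(t)/P₀ = 2: e^(0.221t) = 2.
Solve: t = ln(2)/0.221 ≈ 3.14 years.


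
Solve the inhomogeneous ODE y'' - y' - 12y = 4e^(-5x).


Characteristic roots of r² - r - 12 = 0 are -3, 4.
y_h = C₁e^(-3x) + C₂e^(4x).
Forcing exponent -5 is not a characteristic root; try y_p = Ae^(-5x).
Substitute: A·(25 + (-1)·-5 + (-12)) = A·18 = 4, so A = 2/9.
General solution: y = C₁e^(-3x) + C₂e^(4x) + (2/9)e^(-5x).


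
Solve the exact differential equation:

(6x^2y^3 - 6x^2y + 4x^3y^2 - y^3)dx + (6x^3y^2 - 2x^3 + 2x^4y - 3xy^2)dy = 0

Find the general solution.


Check exactness: ∂M/∂y = 18x^2y^2 - 6x^2 + 8x^3y - 3y^2 and ∂N/∂x = 18x^2y^2 - 6x^2 + 8x^3y - 3y^2; equal, so the equation is exact.
Integrate M with respect to x (treating y as constant): ∫M dx = 2x^3y^3 - 2x^3y + x^4y^2 - xy^3 + h(y).
Differentiate w.r.t. y and set equal to N: all terms match, so h'(y) = 0 and h is a constant absorbed into C.
General solution: 2x^3y^3 - 2x^3y + x^4y^2 - xy^3 = C.


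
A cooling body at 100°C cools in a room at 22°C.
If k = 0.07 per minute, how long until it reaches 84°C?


From T(t) = T_a + (T₀ - T_a)e^(-kt), set T(t) = 84:
(84 - 22) / (100 - 22) = e^(-0.07t), so t = -ln(0.795)/0.07 ≈ 3.3 minutes.


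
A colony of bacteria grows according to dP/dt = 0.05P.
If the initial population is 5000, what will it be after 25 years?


The ODE dP/dt = 0.05P has solution P(t) = P(0)e^(0.05t).
Substitute P(0) = 5000 and t = 25: P(25) = 5000 e^(1.25) ≈ 17452.


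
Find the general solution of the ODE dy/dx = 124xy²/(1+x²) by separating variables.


Separate: dy/y² = 124x/(1+x²) dx.
Integrate LHS: ∫ dy/y² = -1/y.
Integrate RHS via u = 1+x²: 62ln(1+x²) + C.
Result: -1/y = 62ln(1+x²) + C.


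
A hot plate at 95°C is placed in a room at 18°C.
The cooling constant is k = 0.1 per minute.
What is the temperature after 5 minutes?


Newton's law: dT/dt = -k(T - T_a) has solution T(t) = T_a + (T₀ - T_a)e^(-kt).
Plug in T_a = 18, T₀ = 95, k = 0.1, t = 5: T(5) = 18 + (77)e^(-0.50) ≈ 64.7°C.


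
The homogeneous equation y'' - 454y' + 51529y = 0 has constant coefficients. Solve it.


Characteristic equation: r² - 454r + 51529 = 0, i.e. (r - 227)² = 0.
Repeated root r = 227; include an x factor for the second linearly independent solution.
General solution: y = (C₁ + C₂x)e^(227x).


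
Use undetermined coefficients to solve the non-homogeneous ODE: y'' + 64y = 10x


Homogeneous: r² + 64 = 0 ⇒ r = ±8i, y_h = C₁cos(8x) + C₂sin(8x).
Polynomial forcing; try y_p = Ax + B. Then y_p'' + 64 y_p = 64(Ax + B) = 10x, so B = 0 and A = 5/32.
General solution: y = C₁cos(8x) + C₂sin(8x) + (5/32)x.


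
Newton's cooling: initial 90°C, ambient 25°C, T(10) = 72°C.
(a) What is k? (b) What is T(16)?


Newton's law: T(t) = T_a + (T₀ - T_a)e^(-kt).
(a) Use T(10) = 72: (72 - 25)/(90 - 25) = e^(-k·10), so k = -ln(0.723)/10 ≈ 0.0324.
(b) Apply k to t = 16: T(16) = 25 + (65)e^(-0.519) ≈ 63.7°C.


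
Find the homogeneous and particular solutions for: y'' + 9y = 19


Homogeneous part: r² + 9 = 0 ⇒ r = ±3i, so y_h = C₁cos(3x) + C₂sin(3x).
Try constant y_p = A; plug in: 9A = 19 ⇒ A = 19/9.
General solution: y = C₁cos(3x) + C₂sin(3x) + 19/9.


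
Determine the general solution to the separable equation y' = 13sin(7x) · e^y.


Separate: e^(-y) dy = 13sin(7x) dx.
Integrate: -e^(-y) = -(13/7)cos(7x) + C₀.
Rearrange: e^(-y) = (13/7)cos(7x) + C.


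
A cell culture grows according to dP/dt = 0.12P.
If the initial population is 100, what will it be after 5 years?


The ODE dP/dt = 0.12P has solution P(t) = P(0)e^(0.12t).
Substitute P(0) = 100 and t = 5: P(5) = 100 e^(0.60) ≈ 182.


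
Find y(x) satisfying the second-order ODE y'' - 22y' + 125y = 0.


Characteristic equation: r² - 22r + 125 = 0.
Discriminant is negative; roots r = 11 ± 2i (complex conjugate pair).
General solution uses e^(α x)(C₁ cos(β x) + C₂ sin(β x)): y = e^(11x)(C₁cos(2x) + C₂sin(2x)).


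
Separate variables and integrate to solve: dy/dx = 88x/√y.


Separate: √y dy = 88x dx.
Integrate: (2/3)y^(3/2) = 44x² + C.


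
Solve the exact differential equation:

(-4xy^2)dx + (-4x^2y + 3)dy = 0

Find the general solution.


Check exactness: ∂M/∂y = -8xy and ∂N/∂x = -8xy; equal, so the equation is exact.
Integrate M with respect to x (treating y as constant): ∫M dx = -2x^2y^2 + h(y).
Differentiate w.r.t. y and set equal to N: the x-dependent terms already match, leaving h'(y) = 3. Integrate: h(y) = 3y.
So F(x,y) = -2x^2y^2 + 3y.
General solution: -2x^2y^2 + 3y = C.


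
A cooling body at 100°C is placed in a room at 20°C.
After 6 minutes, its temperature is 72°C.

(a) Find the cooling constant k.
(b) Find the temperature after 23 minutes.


Newton's law: T(t) = T_a + (T₀ - T_a)e^(-kt).
(a) Use T(6) = 72: (72 - 20)/(100 - 20) = e^(-k·6), so k = -ln(0.650)/6 ≈ 0.0718.
(b) Apply k to t = 23: T(23) = 20 + (80)e^(-1.651) ≈ 35.3°C.


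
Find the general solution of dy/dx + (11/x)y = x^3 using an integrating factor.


P(x) = 11/x ⇒ μ = x^11.
(x^11 y)' = x^14 ⇒ x^11 y = x^15/(15) + C.
Solve for y: y = (1/15)x^4 + C/x^11.


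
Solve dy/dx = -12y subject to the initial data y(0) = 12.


General solution of y' = -12y is y = Ce^(-12x).
Apply y(0) = 12: C = 12.
Particular solution: y = 12e^(-12x).


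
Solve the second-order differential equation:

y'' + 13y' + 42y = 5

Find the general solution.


Characteristic roots of r² + 13r + 42 = 0 are -6, -7.
y_h = C₁e^(-6x) + C₂e^(-7x).
Constant forcing; try y_p = A. Then 42A = 5 ⇒ A = 5/42.
General solution: y = C₁e^(-6x) + C₂e^(-7x) + 5/42.


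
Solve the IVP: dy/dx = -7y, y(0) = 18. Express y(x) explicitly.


General solution of y' = -7y is y = Ce^(-7x).
Apply y(0) = 18: C = 18.
Particular solution: y = 18e^(-7x).


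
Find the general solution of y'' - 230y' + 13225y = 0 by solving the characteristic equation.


Characteristic equation: r² - 230r + 13225 = 0, i.e. (r - 115)² = 0.
Repeated root r = 115; include an x factor for the second linearly independent solution.
General solution: y = (C₁ + C₂x)e^(115x).


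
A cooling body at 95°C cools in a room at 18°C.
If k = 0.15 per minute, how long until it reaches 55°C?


From T(t) = T_a + (T₀ - T_a)e^(-kt), set T(t) = 55:
(55 - 18) / (95 - 18) = e^(-0.15t), so t = -ln(0.481)/0.15 ≈ 4.9 minutes.
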